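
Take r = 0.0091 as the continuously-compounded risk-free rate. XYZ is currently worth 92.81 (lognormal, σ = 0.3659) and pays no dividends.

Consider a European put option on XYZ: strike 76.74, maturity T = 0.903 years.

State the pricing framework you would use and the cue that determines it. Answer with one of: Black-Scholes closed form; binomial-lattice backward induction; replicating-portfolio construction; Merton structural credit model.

framework: Black-Scholes closed form

Key observation: a European-exercise option on XYZ struck at 76.74 — a GBM underlying with constant parameters — admits an analytic price: the data contain no early exercise, no discrete tree, no debt structure.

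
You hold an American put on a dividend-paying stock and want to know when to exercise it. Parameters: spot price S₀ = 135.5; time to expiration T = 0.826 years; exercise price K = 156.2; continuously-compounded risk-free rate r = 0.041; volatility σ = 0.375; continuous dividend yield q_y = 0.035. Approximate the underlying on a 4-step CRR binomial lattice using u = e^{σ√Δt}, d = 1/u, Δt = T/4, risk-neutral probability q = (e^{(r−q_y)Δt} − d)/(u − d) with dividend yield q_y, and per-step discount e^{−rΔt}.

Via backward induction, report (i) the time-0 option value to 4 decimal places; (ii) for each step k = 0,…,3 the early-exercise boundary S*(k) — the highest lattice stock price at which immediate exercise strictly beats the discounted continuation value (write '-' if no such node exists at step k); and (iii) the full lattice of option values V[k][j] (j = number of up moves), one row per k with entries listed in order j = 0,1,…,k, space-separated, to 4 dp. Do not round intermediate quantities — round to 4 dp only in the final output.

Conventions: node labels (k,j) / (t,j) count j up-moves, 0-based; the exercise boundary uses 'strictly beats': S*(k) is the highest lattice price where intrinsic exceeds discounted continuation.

Δt=0.20650  u=1.18579  d=0.84332  q=0.46112  discount=0.99157
step 4 (expiry): payoffs max(K−S,0) = 87.6655 59.8339 20.7000 0.0000 0.0000
step 3: (k=3,j=0): S=81.2675, K−S=74.9325, hold=74.2009 ⇒ V=74.9325 exercise | (k=3,j=1): S=114.2699, K−S=41.9301, hold=41.4361 ⇒ V=41.9301 exercise | (k=3,j=2): S=160.6744, K−S=0.0000, hold=11.0608 ⇒ V=11.0608 continue | (k=3,j=3): S=225.9237, K−S=0.0000, hold=0.0000 ⇒ V=0.0000 continue  boundary S*=114.2699
step 2: (k=2,j=0): S=96.3661, K−S=59.8339, hold=59.2110 ⇒ V=59.8339 exercise | (k=2,j=1): S=135.5000, K−S=20.7000, hold=27.4621 ⇒ V=27.4621 continue | (k=2,j=2): S=190.5260, K−S=0.0000, hold=5.9102 ⇒ V=5.9102 continue  boundary S*=96.3661
step 1: (k=1,j=0): S=114.2699, K−S=41.9301, hold=44.5280 ⇒ V=44.5280 continue | (k=1,j=1): S=160.6744, K−S=0.0000, hold=17.3763 ⇒ V=17.3763 continue  boundary S*=-
step 0: (k=0,j=0): S=135.5000, K−S=20.7000, hold=31.7379 ⇒ V=31.7379 continue  boundary S*=-

price = 31.7379
boundary = - - 96.3661 114.2699
tree:
31.7379
44.5280 17.3763
59.8339 27.4621 5.9102
74.9325 41.9301 11.0608 0.0000
87.6655 59.8339 20.7000 0.0000 0.0000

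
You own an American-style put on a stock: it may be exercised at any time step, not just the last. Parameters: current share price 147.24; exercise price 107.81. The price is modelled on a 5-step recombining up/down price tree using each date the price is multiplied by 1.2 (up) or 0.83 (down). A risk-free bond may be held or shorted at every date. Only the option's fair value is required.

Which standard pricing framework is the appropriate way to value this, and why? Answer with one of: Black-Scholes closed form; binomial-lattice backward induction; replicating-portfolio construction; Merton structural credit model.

framework: binomial-lattice backward induction

Key observation: the exercise right at every one of the 5 steps is what matters: each node needs max(107.81 − S, continuation), which only the stepwise tree valuation starting from spot 147.24 delivers.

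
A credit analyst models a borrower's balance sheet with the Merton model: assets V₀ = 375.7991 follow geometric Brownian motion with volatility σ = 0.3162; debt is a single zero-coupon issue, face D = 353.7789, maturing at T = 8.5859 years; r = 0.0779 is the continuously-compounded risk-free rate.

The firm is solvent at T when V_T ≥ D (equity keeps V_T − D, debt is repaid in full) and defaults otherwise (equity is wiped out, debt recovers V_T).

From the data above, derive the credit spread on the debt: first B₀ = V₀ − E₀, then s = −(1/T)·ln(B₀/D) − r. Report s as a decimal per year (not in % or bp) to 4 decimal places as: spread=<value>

spread=0.0195

Work the structural quantities from V₀ = 375.7991 against face 353.7789:
d₁ = [ln(V₀/D) + (r + σ²/2)T] / (σ√T)
   = [ln(375.7991/353.7789) + (0.0779 + 0.5·0.3162²)·8.5859] / (0.3162·√8.5859)
   = [0.060383 + 1.098061] / 0.926520 = 1.250317
d₂ = d₁ − σ√T = 1.250317 − 0.926520 = 0.323797
N(d₁) = 0.894408,  N(d₂) = 0.626954,  e^(−rT) = 0.512302
E₀ = V₀·N(d₁) − D·e^(−rT)·N(d₂)
   = 375.7991·0.894408 − 353.7789·0.512302·0.626954 = 222.487638
B₀ = V₀ − E₀ = 375.7991 − 222.487638 = 153.311462
spread = −(1/T)·ln(B₀/D) − r = −(1/8.5859)·ln(153.311462/353.7789) − 0.0779 = 0.01949230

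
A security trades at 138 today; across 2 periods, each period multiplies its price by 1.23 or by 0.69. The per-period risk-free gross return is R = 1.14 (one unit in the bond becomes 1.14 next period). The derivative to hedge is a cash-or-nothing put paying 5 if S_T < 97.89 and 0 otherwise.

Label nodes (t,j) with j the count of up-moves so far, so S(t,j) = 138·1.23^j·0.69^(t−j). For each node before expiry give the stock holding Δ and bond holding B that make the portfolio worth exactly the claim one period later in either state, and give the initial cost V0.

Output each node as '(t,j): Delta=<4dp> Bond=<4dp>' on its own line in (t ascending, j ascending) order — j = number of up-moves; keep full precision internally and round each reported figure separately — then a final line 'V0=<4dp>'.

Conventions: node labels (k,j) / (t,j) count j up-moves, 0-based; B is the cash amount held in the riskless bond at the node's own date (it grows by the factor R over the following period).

Since d<R<u, set p* = (R−d)/(u−d) = 0.8333; price each node as the discounted p*-expectation of its children.
Expiry values: V(2,0)=5.0000, V(2,1)=0.0000, V(2,2)=0.0000
(1,0): S=95.2200. Δ = (V_up−V_dn)/(S_up−S_dn) = (0.0000−5.0000)/(117.1206−65.7018) = -0.0972. V = [p*·0.0000 + (1−p*)·5.0000]/1.14 = 0.7310. B = V − Δ·S = 9.9903.
(1,1): S=169.7400. Δ = (V_up−V_dn)/(S_up−S_dn) = (0.0000−0.0000)/(208.7802−117.1206) = 0.0000. V = [p*·0.0000 + (1−p*)·0.0000]/1.14 = 0.0000. B = V − Δ·S = 0.0000.
(0,0): S=138.0000. Δ = (V_up−V_dn)/(S_up−S_dn) = (0.0000−0.7310)/(169.7400−95.2200) = -0.0098. V = [p*·0.0000 + (1−p*)·0.7310]/1.14 = 0.1069. B = V − Δ·S = 1.4606.
Sanity check at the root: Δ(0,0)·S0 + B(0,0) reproduces V0 = 0.1069.

(0,0): Delta=-0.0098 Bond=1.4606
(1,0): Delta=-0.0972 Bond=9.9903
(1,1): Delta=0.0000 Bond=0.0000
V0=0.1069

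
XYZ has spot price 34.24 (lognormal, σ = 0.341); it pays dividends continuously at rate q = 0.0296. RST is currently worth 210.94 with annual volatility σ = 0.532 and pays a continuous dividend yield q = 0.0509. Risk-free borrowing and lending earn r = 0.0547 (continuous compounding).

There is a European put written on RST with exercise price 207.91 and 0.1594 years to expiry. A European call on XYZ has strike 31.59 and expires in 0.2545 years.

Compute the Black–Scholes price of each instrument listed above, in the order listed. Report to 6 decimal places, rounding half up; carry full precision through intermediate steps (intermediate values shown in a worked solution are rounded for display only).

price(RST put K=207.91) = 16.042891
price(XYZ call K=31.59) = 3.925525

[RST put K=207.91]
σ√T = 0.532·√0.1594 = 0.212401
d₁ = (ln(S/K) + (r−q+σ²/2)T) / (σ√T) = (ln(210.94/207.91) + (0.0547−0.0509+0.532²/2)·0.1594) / 0.212401 = (0.014468 + 0.023163) / 0.212401 = 0.177171
d₂ = d₁ − σ√T = 0.177171 − 0.212401 = -0.035230
e^{−rT} = 0.991319
e^{−qT} = 0.991919
N(−d₁) = 0.429687,  N(−d₂) = 0.514052
price = K·e^{−rT}·N(−d₂) − S·e^{−qT}·N(−d₁) = 105.948683 − 89.905792 = 16.042891
[XYZ call K=31.59]
σ√T = 0.341·√0.2545 = 0.172028
d₁ = (ln(S/K) + (r−q+σ²/2)T) / (σ√T) = (ln(34.24/31.59) + (0.0547−0.0296+0.341²/2)·0.2545) / 0.172028 = (0.080554 + 0.021185) / 0.172028 = 0.591409
d₂ = d₁ − σ√T = 0.591409 − 0.172028 = 0.419381
e^{−rT} = 0.986175
e^{−qT} = 0.992495
N(d₁) = 0.722877,  N(d₂) = 0.662531
price = S·e^{−qT}·N(d₁) − K·e^{−rT}·N(d₂) = 24.565541 − 20.640017 = 3.925525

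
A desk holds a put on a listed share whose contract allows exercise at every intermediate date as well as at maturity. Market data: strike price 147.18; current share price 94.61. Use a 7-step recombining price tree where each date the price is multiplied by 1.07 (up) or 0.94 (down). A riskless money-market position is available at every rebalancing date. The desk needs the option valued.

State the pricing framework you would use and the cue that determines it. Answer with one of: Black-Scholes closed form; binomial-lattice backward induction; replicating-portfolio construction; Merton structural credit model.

framework: binomial-lattice backward induction

Key observation: the exercise right at every one of the 7 steps is what matters: each node needs max(147.18 − S, continuation), which only the stepwise tree valuation starting from spot 94.61 delivers.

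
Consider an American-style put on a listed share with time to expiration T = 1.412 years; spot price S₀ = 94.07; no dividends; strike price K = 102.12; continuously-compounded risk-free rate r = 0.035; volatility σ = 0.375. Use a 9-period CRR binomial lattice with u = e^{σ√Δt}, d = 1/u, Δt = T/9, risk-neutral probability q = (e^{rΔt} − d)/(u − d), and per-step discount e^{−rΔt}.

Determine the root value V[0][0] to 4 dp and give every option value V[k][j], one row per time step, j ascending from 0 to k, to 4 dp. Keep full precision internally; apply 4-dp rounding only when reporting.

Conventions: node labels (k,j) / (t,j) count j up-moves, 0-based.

price = 19.2948
tree:
19.2948
25.7578 12.5531
33.3766 17.8448 6.9961
41.8740 24.6044 10.7671 3.0137
50.1898 32.7476 16.1135 5.1307 0.7676
57.3577 41.8740 23.2905 8.5663 1.4884 0.0000
63.5362 50.1898 32.2267 13.9302 2.8858 0.0000 0.0000
68.8619 57.3577 41.8740 21.8152 5.5953 0.0000 0.0000 0.0000
73.4525 63.5362 50.1898 32.2267 10.8487 0.0000 0.0000 0.0000 0.0000
77.4095 68.8619 57.3577 41.8740 21.0345 0.0000 0.0000 0.0000 0.0000 0.0000

Δt=0.15689  u=1.16013  d=0.86197  q=0.48140  discount=0.99452
step 9 (expiry): payoffs max(K−S,0) = 77.4095 68.8619 57.3577 41.8740 21.0345 0.0000 0.0000 0.0000 0.0000 0.0000
k=8: (k=8,j=0): S=28.6675, K−S=73.4525, hold=72.8933 ⇒ V=73.4525 exercise | (k=8,j=1): S=38.5838, K−S=63.5362, hold=62.9770 ⇒ V=63.5362 exercise | (k=8,j=2): S=51.9302, K−S=50.1898, hold=49.6306 ⇒ V=50.1898 exercise | (k=8,j=3): S=69.8933, K−S=32.2267, hold=31.6675 ⇒ V=32.2267 exercise | (k=8,j=4): S=94.0700, K−S=8.0500, hold=10.8487 ⇒ V=10.8487 continue | (k=8,j=5): S=126.6096, K−S=0.0000, hold=0.0000 ⇒ V=0.0000 continue | (k=8,j=6): S=170.4049, K−S=0.0000, hold=0.0000 ⇒ V=0.0000 continue | (k=8,j=7): S=229.3493, K−S=0.0000, hold=0.0000 ⇒ V=0.0000 continue | (k=8,j=8): S=308.6831, K−S=0.0000, hold=0.0000 ⇒ V=0.0000 continue
k=7: (k=7,j=0): S=33.2581, K−S=68.8619, hold=68.3027 ⇒ V=68.8619 exercise | (k=7,j=1): S=44.7623, K−S=57.3577, hold=56.7985 ⇒ V=57.3577 exercise | (k=7,j=2): S=60.2460, K−S=41.8740, hold=41.3148 ⇒ V=41.8740 exercise | (k=7,j=3): S=81.0855, K−S=21.0345, hold=21.8152 ⇒ V=21.8152 continue | (k=7,j=4): S=109.1337, K−S=0.0000, hold=5.5953 ⇒ V=5.5953 continue | (k=7,j=5): S=146.8839, K−S=0.0000, hold=0.0000 ⇒ V=0.0000 continue | (k=7,j=6): S=197.6923, K−S=0.0000, hold=0.0000 ⇒ V=0.0000 continue | (k=7,j=7): S=266.0757, K−S=0.0000, hold=0.0000 ⇒ V=0.0000 continue
k=6: (k=6,j=0): S=38.5838, K−S=63.5362, hold=62.9770 ⇒ V=63.5362 exercise | (k=6,j=1): S=51.9302, K−S=50.1898, hold=49.6306 ⇒ V=50.1898 exercise | (k=6,j=2): S=69.8933, K−S=32.2267, hold=32.0412 ⇒ V=32.2267 exercise | (k=6,j=3): S=94.0700, K−S=8.0500, hold=13.9302 ⇒ V=13.9302 continue | (k=6,j=4): S=126.6096, K−S=0.0000, hold=2.8858 ⇒ V=2.8858 continue | (k=6,j=5): S=170.4049, K−S=0.0000, hold=0.0000 ⇒ V=0.0000 continue | (k=6,j=6): S=229.3493, K−S=0.0000, hold=0.0000 ⇒ V=0.0000 continue
k=5: (k=5,j=0): S=44.7623, K−S=57.3577, hold=56.7985 ⇒ V=57.3577 exercise | (k=5,j=1): S=60.2460, K−S=41.8740, hold=41.3148 ⇒ V=41.8740 exercise | (k=5,j=2): S=81.0855, K−S=21.0345, hold=23.2905 ⇒ V=23.2905 continue | (k=5,j=3): S=109.1337, K−S=0.0000, hold=8.5663 ⇒ V=8.5663 continue | (k=5,j=4): S=146.8839, K−S=0.0000, hold=1.4884 ⇒ V=1.4884 continue | (k=5,j=5): S=197.6923, K−S=0.0000, hold=0.0000 ⇒ V=0.0000 continue
k=4: (k=4,j=0): S=51.9302, K−S=50.1898, hold=49.6306 ⇒ V=50.1898 exercise | (k=4,j=1): S=69.8933, K−S=32.2267, hold=32.7476 ⇒ V=32.7476 continue | (k=4,j=2): S=94.0700, K−S=8.0500, hold=16.1135 ⇒ V=16.1135 continue | (k=4,j=3): S=126.6096, K−S=0.0000, hold=5.1307 ⇒ V=5.1307 continue | (k=4,j=4): S=170.4049, K−S=0.0000, hold=0.7676 ⇒ V=0.7676 continue
k=3: (k=3,j=0): S=60.2460, K−S=41.8740, hold=41.5642 ⇒ V=41.8740 exercise | (k=3,j=1): S=81.0855, K−S=21.0345, hold=24.6044 ⇒ V=24.6044 continue | (k=3,j=2): S=109.1337, K−S=0.0000, hold=10.7671 ⇒ V=10.7671 continue | (k=3,j=3): S=146.8839, K−S=0.0000, hold=3.0137 ⇒ V=3.0137 continue
k=2: (k=2,j=0): S=69.8933, K−S=32.2267, hold=33.3766 ⇒ V=33.3766 continue | (k=2,j=1): S=94.0700, K−S=8.0500, hold=17.8448 ⇒ V=17.8448 continue | (k=2,j=2): S=126.6096, K−S=0.0000, hold=6.9961 ⇒ V=6.9961 continue
k=1: (k=1,j=0): S=81.0855, K−S=21.0345, hold=25.7578 ⇒ V=25.7578 continue | (k=1,j=1): S=109.1337, K−S=0.0000, hold=12.5531 ⇒ V=12.5531 continue
k=0: (k=0,j=0): S=94.0700, K−S=8.0500, hold=19.2948 ⇒ V=19.2948 continue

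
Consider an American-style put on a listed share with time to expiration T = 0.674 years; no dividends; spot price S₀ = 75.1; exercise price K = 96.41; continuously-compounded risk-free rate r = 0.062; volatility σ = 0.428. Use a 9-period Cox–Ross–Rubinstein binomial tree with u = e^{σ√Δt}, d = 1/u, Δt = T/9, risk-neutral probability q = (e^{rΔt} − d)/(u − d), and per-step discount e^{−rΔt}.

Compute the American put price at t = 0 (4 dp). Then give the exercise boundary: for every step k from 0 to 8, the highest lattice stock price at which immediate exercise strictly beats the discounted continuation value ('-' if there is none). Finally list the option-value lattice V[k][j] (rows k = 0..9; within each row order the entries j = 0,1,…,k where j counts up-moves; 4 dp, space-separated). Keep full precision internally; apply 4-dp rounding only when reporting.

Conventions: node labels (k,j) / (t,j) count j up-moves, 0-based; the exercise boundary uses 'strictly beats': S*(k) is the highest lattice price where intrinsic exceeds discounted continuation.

params: Δt=0.07489 u=1.12426 d=0.88947 q=0.49057 e^(-rΔt)=0.99537
t_9 payoffs: 70.2380 63.3296 54.5977 43.5608 29.6106 11.9780 0.0000 0.0000 0.0000 0.0000
t_8: node(8,0) S=29.4241 payoff=66.9859 vs cont=66.5393 → 66.9859 [stop]  node(8,1) S=37.1910 payoff=59.2190 vs cont=58.7724 → 59.2190 [stop]  node(8,2) S=47.0080 payoff=49.4020 vs cont=48.9554 → 49.4020 [stop]  node(8,3) S=59.4163 payoff=36.9937 vs cont=36.5471 → 36.9937 [stop]  node(8,4) S=75.1000 payoff=21.3100 vs cont=20.8634 → 21.3100 [stop]  node(8,5) S=94.9236 payoff=1.4864 vs cont=6.0736 → 6.0736 [wait]  node(8,6) S=119.9798 payoff=0.0000 vs cont=0.0000 → 0.0000 [wait]  node(8,7) S=151.6500 payoff=0.0000 vs cont=0.0000 → 0.0000 [wait]  node(8,8) S=191.6799 payoff=0.0000 vs cont=0.0000 → 0.0000 [wait]  ⇒ S*(8)=75.1000
t_7: node(7,0) S=33.0804 payoff=63.3296 vs cont=62.8830 → 63.3296 [stop]  node(7,1) S=41.8123 payoff=54.5977 vs cont=54.1510 → 54.5977 [stop]  node(7,2) S=52.8492 payoff=43.5608 vs cont=43.1142 → 43.5608 [stop]  node(7,3) S=66.7994 payoff=29.6106 vs cont=29.1639 → 29.6106 [stop]  node(7,4) S=84.4320 payoff=11.9780 vs cont=13.7714 → 13.7714 [wait]  node(7,5) S=106.7189 payoff=0.0000 vs cont=3.0797 → 3.0797 [wait]  node(7,6) S=134.8886 payoff=0.0000 vs cont=0.0000 → 0.0000 [wait]  node(7,7) S=170.4941 payoff=0.0000 vs cont=0.0000 → 0.0000 [wait]  ⇒ S*(7)=66.7994
t_6: node(6,0) S=37.1910 payoff=59.2190 vs cont=58.7724 → 59.2190 [stop]  node(6,1) S=47.0080 payoff=49.4020 vs cont=48.9554 → 49.4020 [stop]  node(6,2) S=59.4163 payoff=36.9937 vs cont=36.5471 → 36.9937 [stop]  node(6,3) S=75.1000 payoff=21.3100 vs cont=21.7391 → 21.7391 [wait]  node(6,4) S=94.9236 payoff=1.4864 vs cont=8.4868 → 8.4868 [wait]  node(6,5) S=119.9798 payoff=0.0000 vs cont=1.5616 → 1.5616 [wait]  node(6,6) S=151.6500 payoff=0.0000 vs cont=0.0000 → 0.0000 [wait]  ⇒ S*(6)=59.4163
t_5: node(5,0) S=41.8123 payoff=54.5977 vs cont=54.1510 → 54.5977 [stop]  node(5,1) S=52.8492 payoff=43.5608 vs cont=43.1142 → 43.5608 [stop]  node(5,2) S=66.7994 payoff=29.6106 vs cont=29.3735 → 29.6106 [stop]  node(5,3) S=84.4320 payoff=11.9780 vs cont=15.1673 → 15.1673 [wait]  node(5,4) S=106.7189 payoff=0.0000 vs cont=5.0659 → 5.0659 [wait]  node(5,5) S=134.8886 payoff=0.0000 vs cont=0.7919 → 0.7919 [wait]  ⇒ S*(5)=66.7994
t_4: node(4,0) S=47.0080 payoff=49.4020 vs cont=48.9554 → 49.4020 [stop]  node(4,1) S=59.4163 payoff=36.9937 vs cont=36.5471 → 36.9937 [stop]  node(4,2) S=75.1000 payoff=21.3100 vs cont=22.4207 → 22.4207 [wait]  node(4,3) S=94.9236 payoff=1.4864 vs cont=10.1645 → 10.1645 [wait]  node(4,4) S=119.9798 payoff=0.0000 vs cont=2.9554 → 2.9554 [wait]  ⇒ S*(4)=59.4163
t_3: node(3,0) S=52.8492 payoff=43.5608 vs cont=43.1142 → 43.5608 [stop]  node(3,1) S=66.7994 payoff=29.6106 vs cont=29.7063 → 29.7063 [wait]  node(3,2) S=84.4320 payoff=11.9780 vs cont=16.3321 → 16.3321 [wait]  node(3,3) S=106.7189 payoff=0.0000 vs cont=6.5972 → 6.5972 [wait]  ⇒ S*(3)=52.8492
t_2: node(2,0) S=59.4163 payoff=36.9937 vs cont=36.5938 → 36.9937 [stop]  node(2,1) S=75.1000 payoff=21.3100 vs cont=23.0381 → 23.0381 [wait]  node(2,2) S=94.9236 payoff=1.4864 vs cont=11.5029 → 11.5029 [wait]  ⇒ S*(2)=59.4163
t_1: node(1,0) S=66.7994 payoff=29.6106 vs cont=30.0078 → 30.0078 [wait]  node(1,1) S=84.4320 payoff=11.9780 vs cont=17.2987 → 17.2987 [wait]  ⇒ S*(1)=-
t_0: node(0,0) S=75.1000 payoff=21.3100 vs cont=23.6629 → 23.6629 [wait]  ⇒ S*(0)=-

price = 23.6629
boundary = - - 59.4163 52.8492 59.4163 66.7994 59.4163 66.7994 75.1000
tree:
23.6629
30.0078 17.2987
36.9937 23.0381 11.5029
43.5608 29.7063 16.3321 6.5972
49.4020 36.9937 22.4207 10.1645 2.9554
54.5977 43.5608 29.6106 15.1673 5.0659 0.7919
59.2190 49.4020 36.9937 21.7391 8.4868 1.5616 0.0000
63.3296 54.5977 43.5608 29.6106 13.7714 3.0797 0.0000 0.0000
66.9859 59.2190 49.4020 36.9937 21.3100 6.0736 0.0000 0.0000 0.0000
70.2380 63.3296 54.5977 43.5608 29.6106 11.9780 0.0000 0.0000 0.0000 0.0000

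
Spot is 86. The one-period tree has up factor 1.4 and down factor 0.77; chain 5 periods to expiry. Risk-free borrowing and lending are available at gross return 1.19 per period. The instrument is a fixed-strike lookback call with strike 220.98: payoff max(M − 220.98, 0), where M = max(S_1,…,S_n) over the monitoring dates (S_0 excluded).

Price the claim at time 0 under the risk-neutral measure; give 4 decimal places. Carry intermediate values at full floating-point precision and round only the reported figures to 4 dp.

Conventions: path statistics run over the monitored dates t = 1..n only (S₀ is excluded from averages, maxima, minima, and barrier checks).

Under the martingale measure an up-move has probability p* = 0.6667; value the claim as the probability-weighted average of per-path payoffs, discounted 5 periods at R = 1.19.
Enumerate all 2^5 = 32 price paths (U = up ×1.4, D = down ×0.77); each path with k up-moves has probability p*^k·(1−p*)^(5−k).
DDDDD: M=66.2200, payoff=0.0000, prob=0.004115
UDDDD: M=120.4000, payoff=0.0000, prob=0.008230
DUDDD: M=92.7080, payoff=0.0000, prob=0.008230
UUDDD: M=168.5600, payoff=0.0000, prob=0.016461
DDUDD: M=71.3852, payoff=0.0000, prob=0.008230
UDUDD: M=129.7912, payoff=0.0000, prob=0.016461
DUUDD: M=129.7912, payoff=0.0000, prob=0.016461
UUUDD: M=235.9840, payoff=15.0040, prob=0.032922
DDDUD: M=66.2200, payoff=0.0000, prob=0.008230
UDDUD: M=120.4000, payoff=0.0000, prob=0.016461
DUDUD: M=99.9392, payoff=0.0000, prob=0.016461
UUDUD: M=181.7077, payoff=0.0000, prob=0.032922
DDUUD: M=99.9392, payoff=0.0000, prob=0.016461
UDUUD: M=181.7077, payoff=0.0000, prob=0.032922
DUUUD: M=181.7077, payoff=0.0000, prob=0.032922
UUUUD: M=330.3776, payoff=109.3976, prob=0.065844
DDDDU: M=66.2200, payoff=0.0000, prob=0.008230
UDDDU: M=120.4000, payoff=0.0000, prob=0.016461
DUDDU: M=92.7080, payoff=0.0000, prob=0.016461
UUDDU: M=168.5600, payoff=0.0000, prob=0.032922
DDUDU: M=76.9532, payoff=0.0000, prob=0.016461
UDUDU: M=139.9149, payoff=0.0000, prob=0.032922
DUUDU: M=139.9149, payoff=0.0000, prob=0.032922
UUUDU: M=254.3908, payoff=33.4108, prob=0.065844
DDDUU: M=76.9532, payoff=0.0000, prob=0.016461
UDDUU: M=139.9149, payoff=0.0000, prob=0.032922
DUDUU: M=139.9149, payoff=0.0000, prob=0.032922
UUDUU: M=254.3908, payoff=33.4108, prob=0.065844
DDUUU: M=139.9149, payoff=0.0000, prob=0.032922
UDUUU: M=254.3908, payoff=33.4108, prob=0.065844
DUUUU: M=254.3908, payoff=33.4108, prob=0.065844
UUUUU: M=462.5286, payoff=241.5486, prob=0.131687
Price = Σ prob·payoff / R^5 = 48.305507 / 2.386354 = 20.2424

price = 20.2424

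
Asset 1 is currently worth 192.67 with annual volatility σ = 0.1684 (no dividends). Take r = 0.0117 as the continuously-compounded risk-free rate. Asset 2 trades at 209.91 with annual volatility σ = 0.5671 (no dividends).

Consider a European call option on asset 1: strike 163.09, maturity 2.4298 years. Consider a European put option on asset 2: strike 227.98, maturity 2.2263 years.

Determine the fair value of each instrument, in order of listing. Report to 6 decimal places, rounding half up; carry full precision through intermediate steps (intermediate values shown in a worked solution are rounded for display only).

price(asset 1 call K=163.09) = 40.208661
price(asset 2 put K=227.98) = 77.054177

[asset 1 call K=163.09]
σ√T = 0.1684·√2.4298 = 0.262499
d₁ = (ln(S/K) + (r+σ²/2)T) / (σ√T) = (ln(192.67/163.09) + (0.0117+0.1684²/2)·2.4298) / 0.262499 = (0.166677 + 0.062881) / 0.262499 = 0.874511
d₂ = d₁ − σ√T = 0.874511 − 0.262499 = 0.612012
e^{−rT} = 0.971972
N(d₁) = 0.809080,  N(d₂) = 0.729735
price = S·N(d₁) − K·e^{−rT}·N(d₂) = 155.885452 − 115.676791 = 40.208661
[asset 2 put K=227.98]
σ√T = 0.5671·√2.2263 = 0.846158
d₁ = (ln(S/K) + (r+σ²/2)T) / (σ√T) = (ln(209.91/227.98) + (0.0117+0.5671²/2)·2.2263) / 0.846158 = (-0.082579 + 0.384039) / 0.846158 = 0.356270
d₂ = d₁ − σ√T = 0.356270 − 0.846158 = -0.489888
e^{−rT} = 0.974289
N(−d₁) = 0.360819,  N(−d₂) = 0.687894
price = K·e^{−rT}·N(−d₂) − S·N(−d₁) = 152.793764 − 75.739587 = 77.054177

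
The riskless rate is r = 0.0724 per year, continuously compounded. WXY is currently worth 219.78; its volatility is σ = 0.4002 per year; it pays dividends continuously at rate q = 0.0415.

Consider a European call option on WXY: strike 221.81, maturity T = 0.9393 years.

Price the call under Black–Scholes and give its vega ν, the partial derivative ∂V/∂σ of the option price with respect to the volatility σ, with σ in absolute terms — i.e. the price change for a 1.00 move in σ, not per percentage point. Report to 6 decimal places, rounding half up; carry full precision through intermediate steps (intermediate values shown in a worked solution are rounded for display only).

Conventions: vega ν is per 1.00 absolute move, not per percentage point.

σ√T = 0.4002·√0.9393 = 0.387864
d₁ = (ln(S/K) + (r−q+σ²/2)T) / (σ√T) = (ln(219.78/221.81) + (0.0724−0.0415+0.4002²/2)·0.9393) / 0.387864 = (-0.009194 + 0.104244) / 0.387864 = 0.245059
d₂ = d₁ − σ√T = 0.245059 − 0.387864 = -0.142805
e^{−rT} = 0.934256
e^{−qT} = 0.961769
N(d₁) = 0.596795,  N(d₂) = 0.443222
Call price V = S·e^{−qT}·N(d₁) − K·e^{−rT}·N(d₂) = 126.148994 − 91.847676 = 34.301318
φ(d₁) = (1/√(2π))·e^{−d₁²/2} = 0.387141
ν = S·e^{−qT}·φ(d₁)·√T = 79.310497

price = 34.301318
ν = 79.310497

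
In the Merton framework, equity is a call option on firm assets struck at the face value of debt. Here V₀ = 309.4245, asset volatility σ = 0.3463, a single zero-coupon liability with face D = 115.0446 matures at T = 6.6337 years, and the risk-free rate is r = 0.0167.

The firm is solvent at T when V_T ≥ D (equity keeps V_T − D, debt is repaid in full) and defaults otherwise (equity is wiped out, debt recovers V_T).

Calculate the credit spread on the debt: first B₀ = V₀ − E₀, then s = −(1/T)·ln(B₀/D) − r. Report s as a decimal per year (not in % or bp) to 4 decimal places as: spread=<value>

Apply the equity-as-call identities (strike 115.0446, horizon 6.6337 years):
d₁ = [ln(V₀/D) + (r + σ²/2)T] / (σ√T)
   = [ln(309.4245/115.0446) + (0.0167 + 0.5·0.3463²)·6.6337] / (0.3463·√6.6337)
   = [0.989394 + 0.508552] / 0.891929 = 1.679445
d₂ = d₁ − σ√T = 1.679445 − 0.891929 = 0.787516
N(d₁) = 0.953467,  N(d₂) = 0.784510,  e^(−rT) = 0.895133
E₀ = V₀·N(d₁) − D·e^(−rT)·N(d₂)
   = 309.4245·0.953467 − 115.0446·0.895133·0.784510 = 214.237126
B₀ = V₀ − E₀ = 309.4245 − 214.237126 = 95.187374
spread = −(1/T)·ln(B₀/D) − r = −(1/6.6337)·ln(95.187374/115.0446) − 0.0167 = 0.01186213

spread=0.0119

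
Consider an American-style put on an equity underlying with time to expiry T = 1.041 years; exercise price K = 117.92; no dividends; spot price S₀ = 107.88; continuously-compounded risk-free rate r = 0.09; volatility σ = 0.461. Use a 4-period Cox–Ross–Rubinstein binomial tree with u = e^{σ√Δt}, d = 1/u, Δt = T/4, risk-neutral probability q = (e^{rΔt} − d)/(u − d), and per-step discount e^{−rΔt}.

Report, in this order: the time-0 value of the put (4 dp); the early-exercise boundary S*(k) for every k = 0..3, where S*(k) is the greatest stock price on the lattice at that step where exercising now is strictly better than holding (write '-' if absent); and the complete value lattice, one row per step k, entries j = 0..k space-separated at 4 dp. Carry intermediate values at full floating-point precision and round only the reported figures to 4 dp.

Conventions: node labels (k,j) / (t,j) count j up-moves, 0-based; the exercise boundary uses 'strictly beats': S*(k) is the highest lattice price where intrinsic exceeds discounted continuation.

params: Δt=0.26025 u=1.26513 d=0.79043 q=0.49140 e^(-rΔt)=0.97685
t_4 payoffs: 75.8090 50.5187 10.0400 0.0000 0.0000
t_3: node(3,0) S=53.2760 payoff=64.6440 vs cont=61.9141 → 64.6440 [stop]  node(3,1) S=85.2716 payoff=32.6484 vs cont=29.9185 → 32.6484 [stop]  node(3,2) S=136.4826 payoff=0.0000 vs cont=4.9881 → 4.9881 [wait]  node(3,3) S=218.4491 payoff=0.0000 vs cont=0.0000 → 0.0000 [wait]  ⇒ S*(3)=85.2716
t_2: node(2,0) S=67.4013 payoff=50.5187 vs cont=47.7888 → 50.5187 [stop]  node(2,1) S=107.8800 payoff=10.0400 vs cont=18.6150 → 18.6150 [wait]  node(2,2) S=172.6688 payoff=0.0000 vs cont=2.4782 → 2.4782 [wait]  ⇒ S*(2)=67.4013
t_1: node(1,0) S=85.2716 payoff=32.6484 vs cont=34.0347 → 34.0347 [wait]  node(1,1) S=136.4826 payoff=0.0000 vs cont=10.4381 → 10.4381 [wait]  ⇒ S*(1)=-
t_0: node(0,0) S=107.8800 payoff=10.0400 vs cont=21.9199 → 21.9199 [wait]  ⇒ S*(0)=-

price = 21.9199
boundary = - - 67.4013 85.2716
tree:
21.9199
34.0347 10.4381
50.5187 18.6150 2.4782
64.6440 32.6484 4.9881 0.0000
75.8090 50.5187 10.0400 0.0000 0.0000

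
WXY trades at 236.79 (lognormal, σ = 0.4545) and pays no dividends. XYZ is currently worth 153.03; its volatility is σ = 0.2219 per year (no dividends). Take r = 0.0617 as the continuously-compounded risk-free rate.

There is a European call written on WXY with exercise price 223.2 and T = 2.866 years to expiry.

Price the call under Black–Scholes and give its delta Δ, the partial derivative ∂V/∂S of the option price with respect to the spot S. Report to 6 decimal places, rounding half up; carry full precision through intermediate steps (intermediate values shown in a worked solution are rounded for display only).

σ√T = 0.4545·√2.866 = 0.769435
d₁ = (ln(S/K) + (r+σ²/2)T) / (σ√T) = (ln(236.79/223.2) + (0.0617+0.4545²/2)·2.866) / 0.769435 = (0.059105 + 0.472847) / 0.769435 = 0.691355
d₂ = d₁ − σ√T = 0.691355 − 0.769435 = -0.078080
e^{−rT} = 0.837920
N(d₁) = 0.755329,  N(d₂) = 0.468882
Call price V = S·N(d₁) − K·e^{−rT}·N(d₂) = 178.854300 − 87.692142 = 91.162158
Δ = N(d₁) = 0.755329

price = 91.162158
Δ = 0.755329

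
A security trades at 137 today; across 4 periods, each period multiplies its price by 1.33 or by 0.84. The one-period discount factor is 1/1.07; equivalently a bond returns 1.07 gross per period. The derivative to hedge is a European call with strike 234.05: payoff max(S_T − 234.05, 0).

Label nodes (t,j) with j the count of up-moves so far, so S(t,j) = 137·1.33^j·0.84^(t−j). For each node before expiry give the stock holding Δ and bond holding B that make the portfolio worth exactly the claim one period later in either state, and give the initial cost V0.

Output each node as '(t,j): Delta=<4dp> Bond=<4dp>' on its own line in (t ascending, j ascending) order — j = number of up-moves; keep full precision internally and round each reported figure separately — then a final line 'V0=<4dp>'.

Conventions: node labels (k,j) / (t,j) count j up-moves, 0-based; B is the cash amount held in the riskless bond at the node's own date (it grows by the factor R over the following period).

No-arbitrage ⇒ martingale measure with p* = (R−d)/(u−d) = 0.4694.
Expiry values: V(4,0)=0.0000, V(4,1)=0.0000, V(4,2)=0.0000, V(4,3)=36.6915, V(4,4)=194.6240
(3,0): S=81.2004. Δ = (V_up−V_dn)/(S_up−S_dn) = (0.0000−0.0000)/(107.9966−68.2084) = 0.0000. V = [p*·0.0000 + (1−p*)·0.0000]/1.07 = 0.0000. B = V − Δ·S = 0.0000.
(3,1): S=128.5674. Δ = (V_up−V_dn)/(S_up−S_dn) = (0.0000−0.0000)/(170.9946−107.9966) = 0.0000. V = [p*·0.0000 + (1−p*)·0.0000]/1.07 = 0.0000. B = V − Δ·S = 0.0000.
(3,2): S=203.5650. Δ = (V_up−V_dn)/(S_up−S_dn) = (36.6915−0.0000)/(270.7415−170.9946) = 0.3678. V = [p*·36.6915 + (1−p*)·0.0000]/1.07 = 16.0958. B = V − Δ·S = -58.7847.
(3,3): S=322.3113. Δ = (V_up−V_dn)/(S_up−S_dn) = (194.6240−36.6915)/(428.6740−270.7415) = 1.0000. V = [p*·194.6240 + (1−p*)·36.6915]/1.07 = 103.5730. B = V − Δ·S = -218.7383.
(2,0): S=96.6672. Δ = (V_up−V_dn)/(S_up−S_dn) = (0.0000−0.0000)/(128.5674−81.2004) = 0.0000. V = [p*·0.0000 + (1−p*)·0.0000]/1.07 = 0.0000. B = V − Δ·S = 0.0000.
(2,1): S=153.0564. Δ = (V_up−V_dn)/(S_up−S_dn) = (16.0958−0.0000)/(203.5650−128.5674) = 0.2146. V = [p*·16.0958 + (1−p*)·0.0000]/1.07 = 7.0609. B = V − Δ·S = -25.7877.
(2,2): S=242.3393. Δ = (V_up−V_dn)/(S_up−S_dn) = (103.5730−16.0958)/(322.3113−203.5650) = 0.7367. V = [p*·103.5730 + (1−p*)·16.0958]/1.07 = 53.4173. B = V − Δ·S = -125.1075.
(1,0): S=115.0800. Δ = (V_up−V_dn)/(S_up−S_dn) = (7.0609−0.0000)/(153.0564−96.6672) = 0.1252. V = [p*·7.0609 + (1−p*)·0.0000]/1.07 = 3.0975. B = V − Δ·S = -11.3125.
(1,1): S=182.2100. Δ = (V_up−V_dn)/(S_up−S_dn) = (53.4173−7.0609)/(242.3393−153.0564) = 0.5192. V = [p*·53.4173 + (1−p*)·7.0609]/1.07 = 26.9346. B = V − Δ·S = -67.6703.
(0,0): S=137.0000. Δ = (V_up−V_dn)/(S_up−S_dn) = (26.9346−3.0975)/(182.2100−115.0800) = 0.3551. V = [p*·26.9346 + (1−p*)·3.0975]/1.07 = 13.3517. B = V − Δ·S = -35.2955.
Sanity check at the root: Δ(0,0)·S0 + B(0,0) reproduces V0 = 13.3517.

(0,0): Delta=0.3551 Bond=-35.2955
(1,0): Delta=0.1252 Bond=-11.3125
(1,1): Delta=0.5192 Bond=-67.6703
(2,0): Delta=0.0000 Bond=0.0000
(2,1): Delta=0.2146 Bond=-25.7877
(2,2): Delta=0.7367 Bond=-125.1075
(3,0): Delta=0.0000 Bond=0.0000
(3,1): Delta=0.0000 Bond=0.0000
(3,2): Delta=0.3678 Bond=-58.7847
(3,3): Delta=1.0000 Bond=-218.7383
V0=13.3517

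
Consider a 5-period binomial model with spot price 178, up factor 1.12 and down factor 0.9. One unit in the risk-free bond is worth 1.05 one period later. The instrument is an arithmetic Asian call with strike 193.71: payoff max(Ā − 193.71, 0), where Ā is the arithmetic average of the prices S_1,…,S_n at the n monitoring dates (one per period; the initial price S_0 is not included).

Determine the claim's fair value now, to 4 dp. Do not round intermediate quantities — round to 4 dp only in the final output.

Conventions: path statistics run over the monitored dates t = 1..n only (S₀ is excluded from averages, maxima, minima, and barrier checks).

price = 15.7535

Under the martingale measure an up-move has probability p* = 0.6818; value the claim as the probability-weighted average of per-path payoffs, discounted 5 periods at R = 1.05.
Enumerate all 2^5 = 32 price paths (U = up ×1.12, D = down ×0.9); each path with k up-moves has probability p*^k·(1−p*)^(5−k).
DDDDD: Ā=131.2070, payoff=0.0000, prob=0.003261
UDDDD: Ā=163.2798, payoff=0.0000, prob=0.006988
DUDDD: Ā=155.4478, payoff=0.0000, prob=0.006988
UUDDD: Ā=193.4462, payoff=0.0000, prob=0.014975
DDUDD: Ā=148.3990, payoff=0.0000, prob=0.006988
UDUDD: Ā=184.6743, payoff=0.0000, prob=0.014975
DUUDD: Ā=176.8423, payoff=0.0000, prob=0.014975
UUUDD: Ā=220.0705, payoff=26.3605, prob=0.032089
DDDUD: Ā=142.0551, payoff=0.0000, prob=0.006988
UDDUD: Ā=176.7797, payoff=0.0000, prob=0.014975
DUDUD: Ā=168.9477, payoff=0.0000, prob=0.014975
UUDUD: Ā=210.2460, payoff=16.5360, prob=0.032089
DDUUD: Ā=161.8989, payoff=0.0000, prob=0.014975
UDUUD: Ā=201.4742, payoff=7.7642, prob=0.032089
DUUUD: Ā=193.6422, payoff=0.0000, prob=0.032089
UUUUD: Ā=240.9769, payoff=47.2669, prob=0.068762
DDDDU: Ā=136.3456, payoff=0.0000, prob=0.006988
UDDDU: Ā=169.6745, payoff=0.0000, prob=0.014975
DUDDU: Ā=161.8425, payoff=0.0000, prob=0.014975
UUDDU: Ā=201.4040, payoff=7.6940, prob=0.032089
DDUDU: Ā=154.7937, payoff=0.0000, prob=0.014975
UDUDU: Ā=192.6322, payoff=0.0000, prob=0.032089
DUUDU: Ā=184.8002, payoff=0.0000, prob=0.032089
UUUDU: Ā=229.9735, payoff=36.2635, prob=0.068762
DDDUU: Ā=148.4498, payoff=0.0000, prob=0.014975
UDDUU: Ā=184.7375, payoff=0.0000, prob=0.032089
DUDUU: Ā=176.9055, payoff=0.0000, prob=0.032089
UUDUU: Ā=220.1491, payoff=26.4391, prob=0.068762
DDUUU: Ā=169.8567, payoff=0.0000, prob=0.032089
UDUUU: Ā=211.3772, payoff=17.6672, prob=0.068762
DUUUU: Ā=203.5452, payoff=9.8352, prob=0.068762
UUUUU: Ā=253.3007, payoff=59.5907, prob=0.147348
Price = Σ prob·payoff / R^5 = 20.105965 / 1.276282 = 15.7535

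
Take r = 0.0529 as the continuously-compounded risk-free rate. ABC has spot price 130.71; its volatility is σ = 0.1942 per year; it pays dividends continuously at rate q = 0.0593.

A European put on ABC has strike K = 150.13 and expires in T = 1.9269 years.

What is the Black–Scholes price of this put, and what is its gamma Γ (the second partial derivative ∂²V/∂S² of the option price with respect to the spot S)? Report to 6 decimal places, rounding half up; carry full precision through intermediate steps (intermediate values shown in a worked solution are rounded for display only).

price = 25.057489
Γ = 0.009228

σ√T = 0.1942·√1.9269 = 0.269575
d₁ = (ln(S/K) + (r−q+σ²/2)T) / (σ√T) = (ln(130.71/150.13) + (0.0529−0.0593+0.1942²/2)·1.9269) / 0.269575 = (-0.138520 + 0.024003) / 0.269575 = -0.424808
d₂ = d₁ − σ√T = -0.424808 − 0.269575 = -0.694383
e^{−rT} = 0.903090
e^{−qT} = 0.892021
N(−d₁) = 0.664512,  N(−d₂) = 0.756279
Put price V = K·e^{−rT}·N(−d₂) − S·e^{−qT}·N(−d₁) = 102.536970 − 77.479481 = 25.057489
φ(d₁) = (1/√(2π))·e^{−d₁²/2} = 0.364522
Γ = e^{−qT}·φ(d₁) / (S·σ·√T) = 0.009228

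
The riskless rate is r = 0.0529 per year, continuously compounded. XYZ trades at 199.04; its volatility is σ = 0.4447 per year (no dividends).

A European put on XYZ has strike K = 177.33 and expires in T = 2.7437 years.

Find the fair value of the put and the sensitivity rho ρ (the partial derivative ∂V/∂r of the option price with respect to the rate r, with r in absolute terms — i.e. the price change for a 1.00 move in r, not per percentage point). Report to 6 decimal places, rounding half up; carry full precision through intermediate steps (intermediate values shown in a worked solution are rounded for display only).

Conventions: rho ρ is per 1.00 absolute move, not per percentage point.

price = 30.776309
ρ = -212.833542

σ√T = 0.4447·√2.7437 = 0.736606
d₁ = (ln(S/K) + (r+σ²/2)T) / (σ√T) = (ln(199.04/177.33) + (0.0529+0.4447²/2)·2.7437) / 0.736606 = (0.115493 + 0.416436) / 0.736606 = 0.722135
d₂ = d₁ − σ√T = 0.722135 − 0.736606 = -0.014471
e^{−rT} = 0.864900
N(−d₁) = 0.235106,  N(−d₂) = 0.505773
Put price V = K·e^{−rT}·N(−d₂) − S·N(−d₁) = 77.571725 − 46.795416 = 30.776309
ρ = −K·T·e^{−rT}·N(−d₂) = -212.833542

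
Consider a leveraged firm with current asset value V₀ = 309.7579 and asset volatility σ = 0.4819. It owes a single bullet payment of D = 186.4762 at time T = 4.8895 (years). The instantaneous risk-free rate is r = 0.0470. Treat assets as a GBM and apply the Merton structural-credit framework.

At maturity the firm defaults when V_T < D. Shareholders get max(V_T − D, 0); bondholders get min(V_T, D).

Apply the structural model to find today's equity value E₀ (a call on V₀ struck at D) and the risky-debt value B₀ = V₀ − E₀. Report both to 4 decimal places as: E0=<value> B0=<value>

E0=192.1157 B0=117.6422

With assets at 309.7579 and a single debt payment of 186.4762 at 4.8895 years:
d₁ = [ln(V₀/D) + (r + σ²/2)T] / (σ√T)
   = [ln(309.7579/186.4762) + (0.0470 + 0.5·0.4819²)·4.8895] / (0.4819·√4.8895)
   = [0.507487 + 0.797545] / 1.065588 = 1.224707
d₂ = d₁ − σ√T = 1.224707 − 1.065588 = 0.159119
N(d₁) = 0.889657,  N(d₂) = 0.563213,  e^(−rT) = 0.794687
E₀ = V₀·N(d₁) − D·e^(−rT)·N(d₂)
   = 309.7579·0.889657 − 186.4762·0.794687·0.563213 = 192.115707
B₀ = V₀ − E₀ = 309.7579 − 192.115707 = 117.642193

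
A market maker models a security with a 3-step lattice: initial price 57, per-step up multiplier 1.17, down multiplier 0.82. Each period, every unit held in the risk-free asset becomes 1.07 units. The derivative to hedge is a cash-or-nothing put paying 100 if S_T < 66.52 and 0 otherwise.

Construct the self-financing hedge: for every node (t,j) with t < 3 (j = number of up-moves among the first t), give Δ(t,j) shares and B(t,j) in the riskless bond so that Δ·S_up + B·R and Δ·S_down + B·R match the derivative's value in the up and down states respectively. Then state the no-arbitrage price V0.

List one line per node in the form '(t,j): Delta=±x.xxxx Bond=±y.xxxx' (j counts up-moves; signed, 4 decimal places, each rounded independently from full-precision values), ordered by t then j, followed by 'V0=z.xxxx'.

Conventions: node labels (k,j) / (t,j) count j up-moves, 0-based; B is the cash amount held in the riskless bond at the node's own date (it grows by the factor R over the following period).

(0,0): Delta=-2.2337 Bond=179.2048
(1,0): Delta=0.0000 Bond=87.3439
(1,1): Delta=-2.8600 Bond=233.5112
(2,0): Delta=0.0000 Bond=93.4579
(2,1): Delta=0.0000 Bond=93.4579
(2,2): Delta=-3.6617 Bond=312.4166
V0=51.8813

Risk-neutral probability p* = (R−d)/(u−d) = (1.07−0.82)/(1.17−0.82) = 0.7143.
Payoffs at expiry: V(3,0)=100.0000, V(3,1)=100.0000, V(3,2)=100.0000, V(3,3)=0.0000
  t=2,j=0: stock 38.3268 → up 44.8424 (V=100.0000), down 31.4280 (V=100.0000). Price 93.4579; hedge Δ=0.0000, bond B=93.4579.
  t=2,j=1: stock 54.6858 → up 63.9824 (V=100.0000), down 44.8424 (V=100.0000). Price 93.4579; hedge Δ=0.0000, bond B=93.4579.
  t=2,j=2: stock 78.0273 → up 91.2919 (V=0.0000), down 63.9824 (V=100.0000). Price 26.7023; hedge Δ=-3.6617, bond B=312.4166.
  t=1,j=0: stock 46.7400 → up 54.6858 (V=93.4579), down 38.3268 (V=93.4579). Price 87.3439; hedge Δ=0.0000, bond B=87.3439.
  t=1,j=1: stock 66.6900 → up 78.0273 (V=26.7023), down 54.6858 (V=93.4579). Price 42.7807; hedge Δ=-2.8600, bond B=233.5112.
  t=0,j=0: stock 57.0000 → up 66.6900 (V=42.7807), down 46.7400 (V=87.3439). Price 51.8813; hedge Δ=-2.2337, bond B=179.2048.
As a check, the time-0 holding Δ(0,0)·S0 + B(0,0) comes to 51.8813 — exactly V0.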